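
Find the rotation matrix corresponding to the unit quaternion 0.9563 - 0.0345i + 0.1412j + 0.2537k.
[[0.8314, -0.495, 0.2526], [0.4755, 0.8689, 0.1376], [-0.2876, 0.0057, 0.9577]]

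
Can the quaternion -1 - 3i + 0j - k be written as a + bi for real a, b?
No. The quaternion -1 - 3i - k has j-coefficient y = 0 and k-coefficient z = -1, not both zero, so it does not lie in the complex subalgebra spanned by 1 and i.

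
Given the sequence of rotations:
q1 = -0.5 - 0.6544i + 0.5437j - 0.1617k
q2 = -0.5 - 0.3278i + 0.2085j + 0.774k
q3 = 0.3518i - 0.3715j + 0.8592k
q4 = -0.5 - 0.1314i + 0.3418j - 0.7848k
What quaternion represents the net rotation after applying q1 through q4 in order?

q2 · q1 = 0.0473 + 0.0366i - 0.9356j - 0.3479k
q3 · q2 · q1 = -0.0615 + 0.9498i + 0.1363j - 0.2749k
q4 · q3 · q2 · q1 = -0.1068 - 0.4538i - 0.8707j - 0.1568k
-0.1068 - 0.4538i - 0.8707j - 0.1568k


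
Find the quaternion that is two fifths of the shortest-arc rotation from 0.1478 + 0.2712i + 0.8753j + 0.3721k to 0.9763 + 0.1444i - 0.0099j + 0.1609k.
0.6199 + 0.2758i + 0.641j + 0.3589k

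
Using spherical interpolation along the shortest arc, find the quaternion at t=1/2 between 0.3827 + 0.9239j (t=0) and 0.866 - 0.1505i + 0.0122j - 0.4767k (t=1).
0.762 - 0.0918i + 0.5712j - 0.2909k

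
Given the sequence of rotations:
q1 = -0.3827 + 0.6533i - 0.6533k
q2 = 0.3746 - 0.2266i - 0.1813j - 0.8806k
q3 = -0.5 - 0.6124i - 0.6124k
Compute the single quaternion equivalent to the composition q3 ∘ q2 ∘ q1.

q2 · q1 = -0.5706 + 0.4499i - 0.654j + 0.2107k
q3 · q2 · q1 = 0.6899 - 0.276i + 0.1805j + 0.6446k
0.6899 - 0.276i + 0.1805j + 0.6446k


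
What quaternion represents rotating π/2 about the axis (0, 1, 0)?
0.7071 + 0.7071j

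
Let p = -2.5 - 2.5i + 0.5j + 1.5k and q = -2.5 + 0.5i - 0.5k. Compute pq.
8.25 + 4.75i - 1.75j - 2.75k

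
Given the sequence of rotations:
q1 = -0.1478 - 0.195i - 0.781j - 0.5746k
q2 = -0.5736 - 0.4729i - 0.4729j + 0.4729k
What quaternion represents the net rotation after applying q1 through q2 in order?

q2 · q1 = -0.105 + 0.8228i + 0.1539j + 0.5368k
-0.105 + 0.8228i + 0.1539j + 0.5368k


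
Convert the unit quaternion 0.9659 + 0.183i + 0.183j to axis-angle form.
axis = (√2/2, √2/2, 0), θ = π/6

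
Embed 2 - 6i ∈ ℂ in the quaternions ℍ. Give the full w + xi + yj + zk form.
2 - 6i + 0j + 0k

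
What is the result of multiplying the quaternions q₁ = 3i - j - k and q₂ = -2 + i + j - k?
-3 - 4i + 4j + 6k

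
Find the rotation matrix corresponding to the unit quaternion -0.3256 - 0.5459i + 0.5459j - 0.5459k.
[[-0.192, -0.9515, 0.2405], [-0.2405, -0.192, -0.9515], [0.9515, -0.2405, -0.192]]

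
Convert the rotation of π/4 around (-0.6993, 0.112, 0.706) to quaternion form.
0.9239 - 0.2676i + 0.0429j + 0.2702k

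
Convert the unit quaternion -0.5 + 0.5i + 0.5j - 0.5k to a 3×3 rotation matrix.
[[0, 0, -1], [1, 0, 0], [0, -1, 0]]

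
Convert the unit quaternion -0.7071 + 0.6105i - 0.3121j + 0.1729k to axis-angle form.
axis = (0.8634, -0.4414, 0.2445), θ = 3π/2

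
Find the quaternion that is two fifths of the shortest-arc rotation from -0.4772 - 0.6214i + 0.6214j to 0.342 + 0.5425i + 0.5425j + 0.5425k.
-0.5464 - 0.7641i + 0.1774j - 0.2934k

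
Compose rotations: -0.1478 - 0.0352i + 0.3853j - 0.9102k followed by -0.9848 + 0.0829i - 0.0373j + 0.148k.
0.2976 - 0.0007i - 0.3037j + 0.9051k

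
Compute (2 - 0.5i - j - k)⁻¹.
0.32 + 0.08i + 0.16j + 0.16k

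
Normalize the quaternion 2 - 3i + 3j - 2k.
0.3922 - 0.5883i + 0.5883j - 0.3922k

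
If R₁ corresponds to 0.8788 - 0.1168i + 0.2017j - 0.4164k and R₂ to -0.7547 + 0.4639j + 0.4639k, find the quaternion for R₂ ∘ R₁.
-0.5636 - 0.1986i + 0.2013j + 0.7761k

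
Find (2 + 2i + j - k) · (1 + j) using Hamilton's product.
1 + 3i + 3j + k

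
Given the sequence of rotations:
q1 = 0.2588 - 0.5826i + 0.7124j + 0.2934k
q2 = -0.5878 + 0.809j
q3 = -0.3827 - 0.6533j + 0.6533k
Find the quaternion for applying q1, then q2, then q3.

q2 · q1 = -0.7285 + 0.5798i - 0.2094j + 0.2989k
q3 · q2 · q1 = -0.0533 - 0.2804i + 0.9348j - 0.2115k
-0.0533 - 0.2804i + 0.9348j - 0.2115k


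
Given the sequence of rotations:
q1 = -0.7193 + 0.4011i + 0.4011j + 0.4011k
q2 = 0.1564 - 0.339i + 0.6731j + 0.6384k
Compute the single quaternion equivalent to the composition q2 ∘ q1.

q2 · q1 = -0.5026 + 0.3205i - 0.0294j - 0.8024k
-0.5026 + 0.3205i - 0.0294j - 0.8024k


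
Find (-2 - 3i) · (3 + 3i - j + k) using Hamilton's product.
3 - 15i + 5j + k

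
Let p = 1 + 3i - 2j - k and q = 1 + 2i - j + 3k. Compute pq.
-4 - 2i - 14j + 3k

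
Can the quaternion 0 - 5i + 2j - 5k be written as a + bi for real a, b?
No. The quaternion -5i + 2j - 5k has j-coefficient y = 2 and k-coefficient z = -5, not both zero, so it does not lie in the complex subalgebra spanned by 1 and i.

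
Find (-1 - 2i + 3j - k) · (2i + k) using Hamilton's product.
5 + i - 7k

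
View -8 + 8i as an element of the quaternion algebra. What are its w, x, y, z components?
-8 + 8i + 0j + 0k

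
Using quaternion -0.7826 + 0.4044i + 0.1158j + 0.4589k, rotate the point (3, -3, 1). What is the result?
(-0.59, -1.89, 3.883)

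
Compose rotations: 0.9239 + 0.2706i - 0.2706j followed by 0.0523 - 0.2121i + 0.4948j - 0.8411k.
0.2396 - 0.4094i + 0.2154j - 0.8536k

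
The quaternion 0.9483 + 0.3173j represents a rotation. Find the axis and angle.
axis = (0, 1, 0), θ = 37°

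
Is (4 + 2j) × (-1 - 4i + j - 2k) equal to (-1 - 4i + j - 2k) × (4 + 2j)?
No: pq = -6 - 20i + 2j ≠ -6 - 12i + 2j - 16k = qp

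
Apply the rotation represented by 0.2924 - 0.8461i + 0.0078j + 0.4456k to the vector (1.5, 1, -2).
(2.129, -1.461, -0.762)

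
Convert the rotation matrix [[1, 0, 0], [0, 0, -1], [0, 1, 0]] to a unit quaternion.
0.7071 + 0.7071i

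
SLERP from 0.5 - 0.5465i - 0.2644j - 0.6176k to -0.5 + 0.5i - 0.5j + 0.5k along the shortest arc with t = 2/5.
0.5406 - 0.5705i + 0.049j - 0.6163k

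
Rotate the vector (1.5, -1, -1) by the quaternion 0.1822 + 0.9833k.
(-1.042, 1.471, -1)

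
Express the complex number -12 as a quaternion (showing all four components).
-12 + 0i + 0j + 0k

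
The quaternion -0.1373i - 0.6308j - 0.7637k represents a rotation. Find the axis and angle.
axis = (-0.1373, -0.6308, -0.7637), θ = π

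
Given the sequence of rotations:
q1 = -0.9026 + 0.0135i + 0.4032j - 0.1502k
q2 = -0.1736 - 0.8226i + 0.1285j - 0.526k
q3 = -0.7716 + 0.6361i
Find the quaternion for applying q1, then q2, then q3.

q2 · q1 = 0.037 + 0.9329i - 0.3166j + 0.1674k
q3 · q2 · q1 = -0.622 - 0.6963i + 0.1378j - 0.3306k
-0.622 - 0.6963i + 0.1378j - 0.3306k


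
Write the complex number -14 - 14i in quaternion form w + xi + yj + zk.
-14 - 14i + 0j + 0k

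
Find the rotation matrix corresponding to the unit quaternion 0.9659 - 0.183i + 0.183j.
[[0.933, -0.067, 0.3535], [-0.067, 0.933, 0.3535], [-0.3535, -0.3535, 0.866]]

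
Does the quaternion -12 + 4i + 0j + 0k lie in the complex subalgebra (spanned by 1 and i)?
Yes. The quaternion -12 + 4i has j- and k-coefficients y = z = 0, so it lies in the complex subalgebra spanned by 1 and i.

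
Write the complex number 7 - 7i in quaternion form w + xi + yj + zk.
7 - 7i + 0j + 0k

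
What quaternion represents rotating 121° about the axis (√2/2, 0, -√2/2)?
0.4924 + 0.6154i - 0.6154k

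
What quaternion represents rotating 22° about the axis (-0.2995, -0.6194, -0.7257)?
0.9816 - 0.0571i - 0.1182j - 0.1385k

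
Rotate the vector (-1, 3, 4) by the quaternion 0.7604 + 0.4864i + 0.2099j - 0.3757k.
(1.512, -2.489, 4.186)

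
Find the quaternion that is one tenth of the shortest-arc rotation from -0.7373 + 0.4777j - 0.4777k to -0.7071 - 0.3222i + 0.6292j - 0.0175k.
-0.7461 - 0.0342i + 0.5015j - 0.4367k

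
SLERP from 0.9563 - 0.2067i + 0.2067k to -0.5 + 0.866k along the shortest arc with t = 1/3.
0.9642 - 0.162i - 0.21k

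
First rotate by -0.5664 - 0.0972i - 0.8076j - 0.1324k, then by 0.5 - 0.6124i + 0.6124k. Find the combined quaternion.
-0.2616 + 0.7928i - 0.5444j + 0.0815k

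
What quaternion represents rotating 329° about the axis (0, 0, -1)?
-0.9636 - 0.2672k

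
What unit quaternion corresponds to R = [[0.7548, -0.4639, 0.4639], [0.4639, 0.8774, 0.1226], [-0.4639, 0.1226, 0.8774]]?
0.9367 + 0.2476j + 0.2476k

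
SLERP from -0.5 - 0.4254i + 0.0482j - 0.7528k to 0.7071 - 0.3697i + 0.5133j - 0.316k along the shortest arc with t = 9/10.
0.617 - 0.4257i + 0.5096j - 0.4224k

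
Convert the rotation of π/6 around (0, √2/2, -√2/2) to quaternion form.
0.9659 + 0.183j - 0.183k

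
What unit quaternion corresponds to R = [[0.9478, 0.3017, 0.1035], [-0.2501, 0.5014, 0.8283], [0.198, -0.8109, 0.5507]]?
0.866 - 0.4732i - 0.0273j - 0.1593k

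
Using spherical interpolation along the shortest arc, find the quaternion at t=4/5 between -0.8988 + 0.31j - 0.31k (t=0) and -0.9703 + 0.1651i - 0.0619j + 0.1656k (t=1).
-0.9882 + 0.1355i + 0.0155j + 0.0696k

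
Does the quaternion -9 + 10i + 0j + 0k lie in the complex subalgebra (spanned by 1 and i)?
Yes. The quaternion -9 + 10i has j- and k-coefficients y = z = 0, so it lies in the complex subalgebra spanned by 1 and i.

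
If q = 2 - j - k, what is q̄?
2 + j + k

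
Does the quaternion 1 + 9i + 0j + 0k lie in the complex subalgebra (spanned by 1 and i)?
Yes. The quaternion 1 + 9i has j- and k-coefficients y = z = 0, so it lies in the complex subalgebra spanned by 1 and i.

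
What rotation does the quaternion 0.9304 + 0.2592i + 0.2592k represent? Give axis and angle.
axis = (√2/2, 0, √2/2), θ = 43°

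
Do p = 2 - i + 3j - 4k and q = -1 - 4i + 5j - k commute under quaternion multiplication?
No: pq = -25 + 10i + 22j + 9k ≠ -25 - 24i - 8j - 5k = qp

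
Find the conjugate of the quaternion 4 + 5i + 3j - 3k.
4 - 5i - 3j + 3k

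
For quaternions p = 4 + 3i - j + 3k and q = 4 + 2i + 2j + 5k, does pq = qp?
No: pq = -3 + 9i - 5j + 40k ≠ -3 + 31i + 13j + 24k = qp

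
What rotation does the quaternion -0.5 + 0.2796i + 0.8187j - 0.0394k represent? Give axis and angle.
axis = (0.3229, 0.9454, -0.0455), θ = 4π/3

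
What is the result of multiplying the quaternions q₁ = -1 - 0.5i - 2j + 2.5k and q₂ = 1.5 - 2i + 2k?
-7.5 - 2.75i - 7j - 2.25k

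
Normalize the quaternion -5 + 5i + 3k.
-0.6509 + 0.6509i + 0.3906k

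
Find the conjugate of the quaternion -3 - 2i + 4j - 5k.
-3 + 2i - 4j + 5k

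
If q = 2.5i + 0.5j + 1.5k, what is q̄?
-2.5i - 0.5j - 1.5k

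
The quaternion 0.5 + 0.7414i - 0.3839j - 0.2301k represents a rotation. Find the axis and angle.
axis = (0.8561, -0.4433, -0.2657), θ = 2π/3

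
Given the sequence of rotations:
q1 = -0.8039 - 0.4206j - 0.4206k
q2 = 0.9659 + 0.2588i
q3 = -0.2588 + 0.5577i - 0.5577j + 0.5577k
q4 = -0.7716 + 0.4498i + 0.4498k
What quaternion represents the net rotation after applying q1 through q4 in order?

q2 · q1 = -0.7765 - 0.208i - 0.2974j - 0.5151k
q3 · q2 · q1 = 0.4384 + 0.0739i + 0.6813j - 0.5816k
q4 · q3 · q2 · q1 = -0.1099 - 0.1663i - 0.2308j + 0.9524k
-0.1099 - 0.1663i - 0.2308j + 0.9524k


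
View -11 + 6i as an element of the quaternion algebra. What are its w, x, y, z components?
-11 + 6i + 0j + 0k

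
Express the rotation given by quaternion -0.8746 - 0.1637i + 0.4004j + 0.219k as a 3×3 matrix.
[[0.5834, 0.252, -0.7721], [-0.5142, 0.8505, -0.111], [0.6287, 0.4617, 0.6258]]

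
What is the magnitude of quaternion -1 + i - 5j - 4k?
√43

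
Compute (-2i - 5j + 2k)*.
2i + 5j - 2k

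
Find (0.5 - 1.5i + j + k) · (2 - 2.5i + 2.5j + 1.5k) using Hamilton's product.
-6.75 - 5.25i + 3j + 1.5k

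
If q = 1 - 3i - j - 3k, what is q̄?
1 + 3i + j + 3k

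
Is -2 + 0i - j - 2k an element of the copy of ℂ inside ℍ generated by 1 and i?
No. The quaternion -2 - j - 2k has j-coefficient y = -1 and k-coefficient z = -2, not both zero, so it does not lie in the complex subalgebra spanned by 1 and i.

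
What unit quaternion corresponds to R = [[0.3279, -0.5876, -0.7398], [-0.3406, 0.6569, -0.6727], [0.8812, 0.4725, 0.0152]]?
0.7071 + 0.4049i - 0.5731j + 0.0873k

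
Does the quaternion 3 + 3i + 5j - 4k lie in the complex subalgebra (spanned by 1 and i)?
No. The quaternion 3 + 3i + 5j - 4k has j-coefficient y = 5 and k-coefficient z = -4, not both zero, so it does not lie in the complex subalgebra spanned by 1 and i.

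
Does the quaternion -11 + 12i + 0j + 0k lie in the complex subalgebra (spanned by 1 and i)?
Yes. The quaternion -11 + 12i has j- and k-coefficients y = z = 0, so it lies in the complex subalgebra spanned by 1 and i.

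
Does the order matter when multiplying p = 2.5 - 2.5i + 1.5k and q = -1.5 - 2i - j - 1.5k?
Yes: pq = -6.5 + 0.25i - 9.25j - 3.5k ≠ -6.5 - 2.75i + 4.25j - 8.5k = qp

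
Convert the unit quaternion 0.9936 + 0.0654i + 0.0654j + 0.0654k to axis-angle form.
axis = (√3/3, √3/3, √3/3), θ = 13°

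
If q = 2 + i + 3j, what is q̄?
2 - i - 3j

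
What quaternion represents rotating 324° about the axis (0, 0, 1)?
-0.9511 + 0.309k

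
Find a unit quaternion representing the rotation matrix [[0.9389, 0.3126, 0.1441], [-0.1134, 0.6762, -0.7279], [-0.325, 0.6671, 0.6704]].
0.9063 + 0.3848i + 0.1294j - 0.1175k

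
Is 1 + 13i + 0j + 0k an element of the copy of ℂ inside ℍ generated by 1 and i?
Yes. The quaternion 1 + 13i has j- and k-coefficients y = z = 0, so it lies in the complex subalgebra spanned by 1 and i.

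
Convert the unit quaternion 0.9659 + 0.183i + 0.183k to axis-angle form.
axis = (√2/2, 0, √2/2), θ = π/6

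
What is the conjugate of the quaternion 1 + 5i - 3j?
1 - 5i + 3j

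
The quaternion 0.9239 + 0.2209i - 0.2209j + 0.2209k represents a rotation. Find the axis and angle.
axis = (√3/3, -√3/3, √3/3), θ = π/4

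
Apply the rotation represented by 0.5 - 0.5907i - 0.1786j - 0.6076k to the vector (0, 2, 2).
(2.716, 0.743, -0.271)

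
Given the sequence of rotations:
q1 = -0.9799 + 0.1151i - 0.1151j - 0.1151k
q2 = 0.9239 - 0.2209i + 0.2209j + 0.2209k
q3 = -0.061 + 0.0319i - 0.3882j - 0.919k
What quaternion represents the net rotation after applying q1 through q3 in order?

q2 · q1 = -0.8291 + 0.3228i - 0.3228j - 0.3228k
q3 · q2 · q1 = -0.3817 - 0.2175i + 0.0552j + 0.8966k
-0.3817 - 0.2175i + 0.0552j + 0.8966k


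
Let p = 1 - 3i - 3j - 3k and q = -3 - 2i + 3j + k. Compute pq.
3 + 13i + 21j - 5k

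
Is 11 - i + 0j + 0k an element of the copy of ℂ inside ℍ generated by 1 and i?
Yes. The quaternion 11 - i has j- and k-coefficients y = z = 0, so it lies in the complex subalgebra spanned by 1 and i.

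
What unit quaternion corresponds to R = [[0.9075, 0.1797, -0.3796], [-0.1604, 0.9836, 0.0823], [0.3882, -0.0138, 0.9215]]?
0.9763 - 0.0246i - 0.1966j - 0.0871k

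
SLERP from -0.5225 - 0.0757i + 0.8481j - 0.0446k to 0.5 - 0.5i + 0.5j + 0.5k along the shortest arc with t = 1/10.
-0.4338 - 0.1435i + 0.8891j + 0.0274k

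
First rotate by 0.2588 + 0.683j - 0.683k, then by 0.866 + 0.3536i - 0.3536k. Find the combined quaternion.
-0.0174 + 0.333i + 0.833j - 0.4415k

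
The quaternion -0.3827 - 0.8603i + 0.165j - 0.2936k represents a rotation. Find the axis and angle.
axis = (-0.9312, 0.1786, -0.3178), θ = 5π/4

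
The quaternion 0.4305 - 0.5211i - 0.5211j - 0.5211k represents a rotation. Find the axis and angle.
axis = (-√3/3, -√3/3, -√3/3), θ = 129°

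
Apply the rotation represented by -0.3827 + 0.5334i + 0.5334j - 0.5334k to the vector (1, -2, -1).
(0.518, 1.414, 1.932)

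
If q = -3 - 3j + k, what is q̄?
-3 + 3j - k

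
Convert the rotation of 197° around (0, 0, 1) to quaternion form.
-0.1478 + 0.989k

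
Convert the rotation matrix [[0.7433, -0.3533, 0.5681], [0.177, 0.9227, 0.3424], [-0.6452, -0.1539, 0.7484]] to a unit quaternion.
0.9239 - 0.1343i + 0.3283j + 0.1435k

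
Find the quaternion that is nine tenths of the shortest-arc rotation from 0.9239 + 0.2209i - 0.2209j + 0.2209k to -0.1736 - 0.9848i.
0.2818 + 0.9586i - 0.0282j + 0.0282k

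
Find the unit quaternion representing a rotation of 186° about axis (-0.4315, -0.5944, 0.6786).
-0.0523 - 0.4309i - 0.5936j + 0.6777k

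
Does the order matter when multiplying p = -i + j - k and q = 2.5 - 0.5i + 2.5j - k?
Yes: pq = -4 - i + 2j - 4.5k ≠ -4 - 4i + 3j - 0.5k = qp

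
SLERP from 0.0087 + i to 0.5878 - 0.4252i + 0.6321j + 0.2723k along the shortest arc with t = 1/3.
-0.2331 + 0.9311i - 0.2578j - 0.111k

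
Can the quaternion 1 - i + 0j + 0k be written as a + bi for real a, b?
Yes. The quaternion 1 - i has j- and k-coefficients y = z = 0, so it lies in the complex subalgebra spanned by 1 and i.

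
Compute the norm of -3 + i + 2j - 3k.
√23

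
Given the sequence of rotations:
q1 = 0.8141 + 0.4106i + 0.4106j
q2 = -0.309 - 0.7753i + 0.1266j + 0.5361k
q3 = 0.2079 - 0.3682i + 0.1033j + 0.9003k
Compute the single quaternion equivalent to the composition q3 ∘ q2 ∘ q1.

q2 · q1 = 0.0148 - 0.9782i + 0.1963j + 0.0661k
q3 · q2 · q1 = -0.4369 - 0.3787i - 0.814j + 0.0558k
-0.4369 - 0.3787i - 0.814j + 0.0558k


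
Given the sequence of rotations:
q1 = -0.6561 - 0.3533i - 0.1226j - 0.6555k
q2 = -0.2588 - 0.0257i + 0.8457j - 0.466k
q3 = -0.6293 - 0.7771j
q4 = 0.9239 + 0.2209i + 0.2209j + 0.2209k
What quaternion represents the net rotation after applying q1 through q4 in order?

q2 · q1 = -0.0411 - 0.5032i - 0.3753j + 0.7773k
q3 · q2 · q1 = -0.2658 - 0.2874i + 0.2681j - 0.8802k
q4 · q3 · q2 · q1 = -0.0469 - 0.5779i + 0.3199j - 0.7492k
-0.0469 - 0.5779i + 0.3199j - 0.7492k


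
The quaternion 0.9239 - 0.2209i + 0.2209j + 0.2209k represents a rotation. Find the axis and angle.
axis = (-√3/3, √3/3, √3/3), θ = π/4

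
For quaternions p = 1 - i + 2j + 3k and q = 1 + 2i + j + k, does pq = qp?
No: pq = -2 + 10j - k ≠ -2 + 2i - 4j + 9k = qp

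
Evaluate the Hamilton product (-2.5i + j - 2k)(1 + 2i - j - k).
4 - 5.5i - 5.5j - 1.5k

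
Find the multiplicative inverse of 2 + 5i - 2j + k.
0.0588 - 0.1471i + 0.0588j - 0.0294k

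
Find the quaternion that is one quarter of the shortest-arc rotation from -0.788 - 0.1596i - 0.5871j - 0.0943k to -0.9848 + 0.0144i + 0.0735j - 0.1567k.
-0.8831 - 0.1207i - 0.4383j - 0.1163k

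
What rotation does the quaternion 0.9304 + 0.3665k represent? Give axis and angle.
axis = (0, 0, 1), θ = 43°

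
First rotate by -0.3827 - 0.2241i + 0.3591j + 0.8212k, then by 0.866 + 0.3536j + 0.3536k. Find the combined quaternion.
-0.7488 - 0.0307i + 0.0964j + 0.6551k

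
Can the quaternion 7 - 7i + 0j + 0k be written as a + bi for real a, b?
Yes. The quaternion 7 - 7i has j- and k-coefficients y = z = 0, so it lies in the complex subalgebra spanned by 1 and i.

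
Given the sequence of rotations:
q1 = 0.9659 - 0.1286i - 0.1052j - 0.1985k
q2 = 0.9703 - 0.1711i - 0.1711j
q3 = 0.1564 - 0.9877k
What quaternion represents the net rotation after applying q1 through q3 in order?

q2 · q1 = 0.8972 - 0.2561i - 0.3013j - 0.1966k
q3 · q2 · q1 = -0.0539 - 0.3376i + 0.2058j - 0.9169k
-0.0539 - 0.3376i + 0.2058j - 0.9169k


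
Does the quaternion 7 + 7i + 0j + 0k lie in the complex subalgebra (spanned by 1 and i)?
Yes. The quaternion 7 + 7i has j- and k-coefficients y = z = 0, so it lies in the complex subalgebra spanned by 1 and i.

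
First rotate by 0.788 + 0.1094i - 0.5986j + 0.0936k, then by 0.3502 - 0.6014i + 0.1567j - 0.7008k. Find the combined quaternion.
0.5011 - 0.8404i - 0.1065j - 0.1766k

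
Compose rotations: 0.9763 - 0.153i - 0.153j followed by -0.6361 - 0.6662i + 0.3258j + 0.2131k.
-0.6731 - 0.5205i + 0.3828j + 0.3598k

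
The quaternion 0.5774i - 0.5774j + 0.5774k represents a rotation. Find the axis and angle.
axis = (√3/3, -√3/3, √3/3), θ = π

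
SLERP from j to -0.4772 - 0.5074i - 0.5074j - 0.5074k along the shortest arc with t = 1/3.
0.1879 + 0.1998i + 0.9407j + 0.1998k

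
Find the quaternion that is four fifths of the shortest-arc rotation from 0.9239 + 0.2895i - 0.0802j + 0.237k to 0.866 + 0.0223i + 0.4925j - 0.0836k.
0.9172 + 0.0815i + 0.3896j - 0.0174k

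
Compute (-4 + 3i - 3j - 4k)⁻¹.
-0.08 - 0.06i + 0.06j + 0.08k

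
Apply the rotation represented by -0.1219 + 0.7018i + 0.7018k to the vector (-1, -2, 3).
(2.598, 2.625, -0.598)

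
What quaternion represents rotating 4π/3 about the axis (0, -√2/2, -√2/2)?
-0.5 - 0.6124j - 0.6124k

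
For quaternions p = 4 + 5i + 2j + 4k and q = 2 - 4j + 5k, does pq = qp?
No: pq = -4 + 36i - 37j + 8k ≠ -4 - 16i + 13j + 48k = qp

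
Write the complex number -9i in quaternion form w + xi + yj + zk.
0 - 9i + 0j + 0k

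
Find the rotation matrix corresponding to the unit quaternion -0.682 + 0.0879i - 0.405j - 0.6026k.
[[-0.0543, -0.8931, 0.4465], [0.7507, 0.2583, 0.608], [-0.6584, 0.3682, 0.6565]]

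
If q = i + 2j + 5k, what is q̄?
-i - 2j - 5k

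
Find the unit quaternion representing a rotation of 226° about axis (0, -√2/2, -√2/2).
-0.3907 - 0.6509j - 0.6509k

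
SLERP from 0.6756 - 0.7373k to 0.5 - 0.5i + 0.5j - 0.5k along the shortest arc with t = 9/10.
0.5342 - 0.4593i + 0.4593j - 0.5411k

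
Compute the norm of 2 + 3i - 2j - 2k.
√21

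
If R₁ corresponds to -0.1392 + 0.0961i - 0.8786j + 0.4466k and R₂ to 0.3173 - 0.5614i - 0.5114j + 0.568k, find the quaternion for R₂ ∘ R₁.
-0.6932 + 0.3793i + 0.0977j + 0.605k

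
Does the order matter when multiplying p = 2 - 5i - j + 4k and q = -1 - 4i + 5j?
Yes: pq = -17 - 23i - 5j - 33k ≠ -17 + 17i + 27j + 25k = qp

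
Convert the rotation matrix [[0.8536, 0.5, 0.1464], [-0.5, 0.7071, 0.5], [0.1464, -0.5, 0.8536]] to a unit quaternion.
0.9239 - 0.2706i - 0.2706k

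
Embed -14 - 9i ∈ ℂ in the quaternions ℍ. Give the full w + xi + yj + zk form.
-14 - 9i + 0j + 0k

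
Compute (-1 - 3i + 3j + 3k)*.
-1 + 3i - 3j - 3k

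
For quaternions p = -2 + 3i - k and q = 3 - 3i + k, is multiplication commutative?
Yes: pq = qp = 4 + 15i - 5k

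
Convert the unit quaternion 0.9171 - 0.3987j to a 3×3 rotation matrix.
[[0.6821, 0, -0.7313], [0, 1, 0], [0.7313, 0, 0.6821]]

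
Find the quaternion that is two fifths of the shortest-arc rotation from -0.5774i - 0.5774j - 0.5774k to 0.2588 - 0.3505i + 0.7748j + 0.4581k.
-0.1211 - 0.2268i - 0.7534j - 0.6052k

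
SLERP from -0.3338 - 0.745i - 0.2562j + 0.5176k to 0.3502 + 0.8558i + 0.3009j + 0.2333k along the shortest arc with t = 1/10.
-0.3453 - 0.7789i - 0.2686j + 0.4494k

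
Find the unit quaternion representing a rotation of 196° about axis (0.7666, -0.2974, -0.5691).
-0.1392 + 0.7591i - 0.2945j - 0.5636k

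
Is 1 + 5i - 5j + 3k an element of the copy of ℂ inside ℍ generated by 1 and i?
No. The quaternion 1 + 5i - 5j + 3k has j-coefficient y = -5 and k-coefficient z = 3, not both zero, so it does not lie in the complex subalgebra spanned by 1 and i.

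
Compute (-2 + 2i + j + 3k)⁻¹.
-0.1111 - 0.1111i - 0.0556j - 0.1667k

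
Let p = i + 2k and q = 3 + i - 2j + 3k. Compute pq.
-7 + 7i - j + 4k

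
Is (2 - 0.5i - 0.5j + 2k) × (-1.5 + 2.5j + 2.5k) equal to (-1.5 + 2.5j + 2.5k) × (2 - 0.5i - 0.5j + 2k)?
No: pq = -6.75 - 5.5i + 7j + 0.75k ≠ -6.75 + 7i + 4.5j + 3.25k = qp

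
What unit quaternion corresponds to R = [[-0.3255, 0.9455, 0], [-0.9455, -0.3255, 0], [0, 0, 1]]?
0.5807 - 0.8141k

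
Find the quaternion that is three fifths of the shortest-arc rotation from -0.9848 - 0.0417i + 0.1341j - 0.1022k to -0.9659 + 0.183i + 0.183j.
-0.981 + 0.0937i + 0.1647j - 0.0412k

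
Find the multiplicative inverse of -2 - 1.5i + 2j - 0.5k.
-0.1905 + 0.1429i - 0.1905j + 0.0476k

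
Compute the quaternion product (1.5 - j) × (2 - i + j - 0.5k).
4 - i - 0.5j - 1.75k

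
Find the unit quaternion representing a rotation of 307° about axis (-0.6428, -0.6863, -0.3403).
-0.8949 - 0.2868i - 0.3062j - 0.1518k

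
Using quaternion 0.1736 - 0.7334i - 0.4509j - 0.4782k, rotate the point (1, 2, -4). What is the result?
(-0.389, -3.314, 3.141)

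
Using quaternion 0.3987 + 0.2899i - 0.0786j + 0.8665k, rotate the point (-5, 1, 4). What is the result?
(3.592, -5.366, 0.548)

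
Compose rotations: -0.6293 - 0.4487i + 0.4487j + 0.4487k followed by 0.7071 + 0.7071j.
-0.7623 - 0.1277j + 0.6346k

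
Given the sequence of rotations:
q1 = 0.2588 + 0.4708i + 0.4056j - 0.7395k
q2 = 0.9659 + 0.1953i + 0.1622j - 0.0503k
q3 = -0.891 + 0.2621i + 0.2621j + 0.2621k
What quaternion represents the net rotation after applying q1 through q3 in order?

q2 · q1 = 0.055 + 0.4057i + 0.5545j - 0.7245k
q3 · q2 · q1 = -0.1108 - 0.6823i - 0.1834j + 0.6989k
-0.1108 - 0.6823i - 0.1834j + 0.6989k


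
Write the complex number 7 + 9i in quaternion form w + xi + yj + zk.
7 + 9i + 0j + 0k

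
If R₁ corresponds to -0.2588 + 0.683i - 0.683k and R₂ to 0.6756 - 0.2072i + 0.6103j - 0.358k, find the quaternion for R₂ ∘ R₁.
-0.2778 + 0.0982i - 0.544j - 0.7856k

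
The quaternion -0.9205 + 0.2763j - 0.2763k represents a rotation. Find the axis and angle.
axis = (0, √2/2, -√2/2), θ = 314°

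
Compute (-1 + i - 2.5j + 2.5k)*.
-1 - i + 2.5j - 2.5k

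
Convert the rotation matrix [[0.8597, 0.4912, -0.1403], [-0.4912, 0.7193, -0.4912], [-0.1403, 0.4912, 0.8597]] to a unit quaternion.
0.9272 + 0.2649i - 0.2649k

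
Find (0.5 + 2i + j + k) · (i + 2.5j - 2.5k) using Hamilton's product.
-2 - 4.5i + 7.25j + 2.75k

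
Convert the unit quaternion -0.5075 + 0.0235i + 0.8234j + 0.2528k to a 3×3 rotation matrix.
[[-0.4838, 0.2953, -0.8239], [-0.2179, 0.8711, 0.4402], [0.8476, 0.3925, -0.3571]]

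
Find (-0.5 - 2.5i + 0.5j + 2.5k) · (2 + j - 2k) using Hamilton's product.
3.5 - 8.5i - 4.5j + 3.5k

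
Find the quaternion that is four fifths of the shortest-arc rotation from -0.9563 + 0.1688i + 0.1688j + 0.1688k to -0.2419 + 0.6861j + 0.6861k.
-0.4421 + 0.0412i + 0.6336j + 0.6336k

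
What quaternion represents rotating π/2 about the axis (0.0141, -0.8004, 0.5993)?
0.7071 + 0.01i - 0.566j + 0.4238k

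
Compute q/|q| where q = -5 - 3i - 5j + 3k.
-0.6063 - 0.3638i - 0.6063j + 0.3638k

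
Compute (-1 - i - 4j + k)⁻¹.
-0.0526 + 0.0526i + 0.2105j - 0.0526k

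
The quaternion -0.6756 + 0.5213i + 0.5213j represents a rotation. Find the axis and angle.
axis = (√2/2, √2/2, 0), θ = 265°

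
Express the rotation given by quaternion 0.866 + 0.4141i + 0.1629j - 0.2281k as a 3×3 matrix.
[[0.8429, 0.53, 0.0932], [-0.2602, 0.553, -0.7915], [-0.4711, 0.6429, 0.604]]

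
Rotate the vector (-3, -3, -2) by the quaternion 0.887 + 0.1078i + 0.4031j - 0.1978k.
(-4.449, -1.202, 0.874)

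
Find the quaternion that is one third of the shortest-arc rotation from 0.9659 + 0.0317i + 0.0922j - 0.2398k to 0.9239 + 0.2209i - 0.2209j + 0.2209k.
0.9911 + 0.0996i - 0.0141j - 0.0877k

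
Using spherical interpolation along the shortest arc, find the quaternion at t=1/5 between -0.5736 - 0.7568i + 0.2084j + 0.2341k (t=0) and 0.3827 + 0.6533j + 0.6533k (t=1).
-0.4227 - 0.7073i + 0.3885j + 0.4125k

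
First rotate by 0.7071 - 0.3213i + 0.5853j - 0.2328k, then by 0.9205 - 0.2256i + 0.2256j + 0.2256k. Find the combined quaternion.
0.4989 - 0.6398i + 0.5733j - 0.1143k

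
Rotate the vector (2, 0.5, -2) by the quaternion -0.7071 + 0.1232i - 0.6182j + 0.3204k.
(-1.695, -0.385, -2.286)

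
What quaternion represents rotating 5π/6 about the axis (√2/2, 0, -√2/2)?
0.2588 + 0.683i - 0.683k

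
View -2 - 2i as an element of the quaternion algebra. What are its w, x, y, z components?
-2 - 2i + 0j + 0k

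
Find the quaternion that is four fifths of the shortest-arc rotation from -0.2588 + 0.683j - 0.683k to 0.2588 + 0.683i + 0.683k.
-0.2821 - 0.5829i + 0.1617j - 0.7446k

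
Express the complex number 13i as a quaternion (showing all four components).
0 + 13i + 0j + 0k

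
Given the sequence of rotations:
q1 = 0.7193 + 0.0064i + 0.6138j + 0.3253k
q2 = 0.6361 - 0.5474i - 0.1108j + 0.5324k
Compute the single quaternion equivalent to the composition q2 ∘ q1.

q2 · q1 = 0.3559 - 0.7525i + 0.4922j + 0.2546k
0.3559 - 0.7525i + 0.4922j + 0.2546k


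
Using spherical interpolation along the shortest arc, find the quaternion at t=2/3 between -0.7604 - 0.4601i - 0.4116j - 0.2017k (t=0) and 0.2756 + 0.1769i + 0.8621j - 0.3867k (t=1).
-0.4938 - 0.3062i - 0.7877j + 0.2047k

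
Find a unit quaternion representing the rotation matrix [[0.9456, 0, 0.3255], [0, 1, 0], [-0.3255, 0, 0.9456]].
0.9863 + 0.165j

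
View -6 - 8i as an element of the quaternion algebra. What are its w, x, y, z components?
-6 - 8i + 0j + 0k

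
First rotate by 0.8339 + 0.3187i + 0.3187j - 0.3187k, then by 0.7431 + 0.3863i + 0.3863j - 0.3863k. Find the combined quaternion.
0.2503 + 0.559i + 0.559j - 0.559k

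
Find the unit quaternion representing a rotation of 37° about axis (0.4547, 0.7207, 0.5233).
0.9483 + 0.1443i + 0.2287j + 0.166k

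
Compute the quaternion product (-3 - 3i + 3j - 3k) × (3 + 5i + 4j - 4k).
-18 - 24i - 30j - 24k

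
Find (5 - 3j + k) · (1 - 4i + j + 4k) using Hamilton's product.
4 - 33i - 2j + 9k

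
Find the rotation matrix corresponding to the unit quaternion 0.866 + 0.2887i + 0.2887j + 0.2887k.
[[0.6666, -0.3333, 0.6667], [0.6667, 0.6666, -0.3333], [-0.3333, 0.6667, 0.6666]]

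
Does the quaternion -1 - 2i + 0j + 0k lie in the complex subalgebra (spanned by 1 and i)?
Yes. The quaternion -1 - 2i has j- and k-coefficients y = z = 0, so it lies in the complex subalgebra spanned by 1 and i.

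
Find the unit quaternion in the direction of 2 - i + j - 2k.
0.6325 - 0.3162i + 0.3162j - 0.6325k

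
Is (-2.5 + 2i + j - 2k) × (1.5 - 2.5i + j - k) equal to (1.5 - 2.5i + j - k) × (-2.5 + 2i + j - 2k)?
No: pq = -1.75 + 10.25i + 6j + 4k ≠ -1.75 + 8.25i - 8j - 5k = qp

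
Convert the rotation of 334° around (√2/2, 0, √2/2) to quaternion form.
-0.9744 + 0.1591i + 0.1591k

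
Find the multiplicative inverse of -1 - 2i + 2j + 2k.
-0.0769 + 0.1538i - 0.1538j - 0.1538k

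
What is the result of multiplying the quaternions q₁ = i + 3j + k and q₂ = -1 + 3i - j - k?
1 - 3i + j - 11k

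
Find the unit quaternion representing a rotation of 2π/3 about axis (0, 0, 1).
0.5 + 0.866k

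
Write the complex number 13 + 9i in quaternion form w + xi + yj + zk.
13 + 9i + 0j + 0k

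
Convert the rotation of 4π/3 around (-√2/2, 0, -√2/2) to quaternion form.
-0.5 - 0.6124i - 0.6124k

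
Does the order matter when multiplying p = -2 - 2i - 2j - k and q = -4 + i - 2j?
Yes: pq = 6 + 4i + 11j + 10k ≠ 6 + 8i + 13j - 2k = qp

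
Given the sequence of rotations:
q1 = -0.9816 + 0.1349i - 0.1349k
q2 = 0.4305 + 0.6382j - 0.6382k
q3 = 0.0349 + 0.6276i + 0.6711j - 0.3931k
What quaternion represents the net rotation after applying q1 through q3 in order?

q2 · q1 = -0.5087 - 0.028i - 0.7126j + 0.4823k
q3 · q2 · q1 = 0.6676 - 0.2767i - 0.6579j - 0.2116k
0.6676 - 0.2767i - 0.6579j - 0.2116k


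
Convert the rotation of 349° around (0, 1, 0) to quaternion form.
-0.9954 + 0.0958j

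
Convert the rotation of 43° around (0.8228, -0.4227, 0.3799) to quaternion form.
0.9304 + 0.3016i - 0.1549j + 0.1392k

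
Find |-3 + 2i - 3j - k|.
√23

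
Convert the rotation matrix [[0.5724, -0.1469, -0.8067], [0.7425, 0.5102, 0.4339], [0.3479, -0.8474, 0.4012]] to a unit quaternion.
0.788 - 0.4065i - 0.3663j + 0.2822k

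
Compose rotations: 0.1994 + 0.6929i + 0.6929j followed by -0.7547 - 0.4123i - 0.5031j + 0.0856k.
0.4838 - 0.6645i - 0.5639j + 0.08k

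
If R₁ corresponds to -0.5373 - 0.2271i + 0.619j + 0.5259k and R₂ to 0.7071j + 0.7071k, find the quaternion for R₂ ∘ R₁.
-0.8096 - 0.0658i - 0.5405j - 0.2193k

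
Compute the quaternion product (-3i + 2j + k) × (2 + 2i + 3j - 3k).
3 - 15i - 3j - 11k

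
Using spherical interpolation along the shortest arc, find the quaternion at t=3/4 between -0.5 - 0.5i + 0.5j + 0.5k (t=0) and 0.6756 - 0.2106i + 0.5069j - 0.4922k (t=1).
-0.7555 + 0.0136i - 0.2708j + 0.5964k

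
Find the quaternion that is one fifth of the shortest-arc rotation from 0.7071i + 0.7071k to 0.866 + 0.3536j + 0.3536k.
0.2331 + 0.6351i + 0.0952j + 0.7303k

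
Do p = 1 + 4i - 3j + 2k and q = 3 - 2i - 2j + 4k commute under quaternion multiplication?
No: pq = -3 + 2i - 31j - 4k ≠ -3 + 18i + 9j + 24k = qp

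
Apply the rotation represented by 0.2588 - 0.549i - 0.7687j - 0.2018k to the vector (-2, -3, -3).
(-1.79, -4.21, 1.037)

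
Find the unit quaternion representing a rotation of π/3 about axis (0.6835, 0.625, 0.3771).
0.866 + 0.3417i + 0.3125j + 0.1885k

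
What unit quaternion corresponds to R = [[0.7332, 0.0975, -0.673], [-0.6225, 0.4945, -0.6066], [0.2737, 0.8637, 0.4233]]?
0.8141 + 0.4515i - 0.2907j - 0.2211k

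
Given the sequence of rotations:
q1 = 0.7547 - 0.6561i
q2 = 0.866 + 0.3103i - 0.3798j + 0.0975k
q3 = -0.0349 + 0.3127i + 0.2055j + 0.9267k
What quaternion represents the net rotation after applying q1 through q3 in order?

q2 · q1 = 0.8572 - 0.334i - 0.3506j - 0.1756k
q3 · q2 · q1 = 0.3093 + 0.5685i - 0.0662j + 0.7595k
0.3093 + 0.5685i - 0.0662j + 0.7595k


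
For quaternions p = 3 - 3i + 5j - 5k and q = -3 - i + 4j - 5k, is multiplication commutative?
No: pq = -57 + i - 13j - 7k ≠ -57 + 11i + 7j + 7k = qp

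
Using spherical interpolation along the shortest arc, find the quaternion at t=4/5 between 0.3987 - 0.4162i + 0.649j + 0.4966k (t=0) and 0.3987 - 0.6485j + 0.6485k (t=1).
0.4923 - 0.1241i - 0.414j + 0.7555k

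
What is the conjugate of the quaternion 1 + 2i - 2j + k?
1 - 2i + 2j - k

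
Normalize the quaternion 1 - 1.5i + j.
0.4851 - 0.7276i + 0.4851j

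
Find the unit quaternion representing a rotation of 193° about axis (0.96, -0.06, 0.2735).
-0.1132 + 0.9538i - 0.0596j + 0.2717k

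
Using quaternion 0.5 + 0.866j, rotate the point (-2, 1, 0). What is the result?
(1, 1, 1.732)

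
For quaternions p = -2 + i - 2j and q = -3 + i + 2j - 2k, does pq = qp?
No: pq = 9 - i + 4j + 8k ≠ 9 - 9i = qp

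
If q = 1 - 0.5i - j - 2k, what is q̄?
1 + 0.5i + j + 2k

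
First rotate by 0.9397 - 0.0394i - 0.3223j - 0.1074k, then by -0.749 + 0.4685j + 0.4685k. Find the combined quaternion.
-0.5025 + 0.1302i + 0.6632j + 0.5392k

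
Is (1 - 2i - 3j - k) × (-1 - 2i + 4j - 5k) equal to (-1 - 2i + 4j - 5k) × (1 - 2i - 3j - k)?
No: pq = 2 + 19i - j - 18k ≠ 2 - 19i + 15j + 10k = qp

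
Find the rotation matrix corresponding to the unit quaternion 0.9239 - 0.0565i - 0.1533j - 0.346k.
[[0.7136, 0.6567, -0.2442], [-0.622, 0.7542, 0.2105], [0.3224, 0.0017, 0.9466]]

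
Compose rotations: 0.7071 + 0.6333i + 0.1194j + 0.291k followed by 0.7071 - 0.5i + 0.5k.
0.6711 + 0.0346i + 0.5466j + 0.4996k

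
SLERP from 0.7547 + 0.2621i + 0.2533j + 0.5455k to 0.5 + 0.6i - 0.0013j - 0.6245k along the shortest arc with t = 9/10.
0.5873 + 0.6147i + 0.0342j - 0.5254k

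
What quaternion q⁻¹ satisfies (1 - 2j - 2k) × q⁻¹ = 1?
0.1111 + 0.2222j + 0.2222k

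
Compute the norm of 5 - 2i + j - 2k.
√34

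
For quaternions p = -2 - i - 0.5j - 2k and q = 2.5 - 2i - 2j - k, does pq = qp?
No: pq = -10 - 2i + 5.75j - 2k ≠ -10 + 5i - 0.25j - 4k = qp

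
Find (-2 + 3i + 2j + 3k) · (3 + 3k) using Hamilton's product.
-15 + 15i - 3j + 3k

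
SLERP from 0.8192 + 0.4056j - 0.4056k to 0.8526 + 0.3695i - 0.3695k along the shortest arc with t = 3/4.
0.8695 + 0.2836i + 0.1065j - 0.3901k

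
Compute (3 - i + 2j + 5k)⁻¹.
0.0769 + 0.0256i - 0.0513j - 0.1282k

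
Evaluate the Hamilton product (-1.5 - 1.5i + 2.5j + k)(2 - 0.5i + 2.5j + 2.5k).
-12.5 + 1.5i + 4.5j - 4.25k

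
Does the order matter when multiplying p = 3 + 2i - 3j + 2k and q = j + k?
Yes: pq = 1 - 5i + j + 5k ≠ 1 + 5i + 5j + k = qp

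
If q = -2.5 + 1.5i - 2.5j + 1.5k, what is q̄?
-2.5 - 1.5i + 2.5j - 1.5k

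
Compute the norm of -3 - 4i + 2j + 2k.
√33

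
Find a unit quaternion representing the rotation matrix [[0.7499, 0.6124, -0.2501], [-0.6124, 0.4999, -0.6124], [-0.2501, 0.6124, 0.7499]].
0.866 + 0.3536i - 0.3536k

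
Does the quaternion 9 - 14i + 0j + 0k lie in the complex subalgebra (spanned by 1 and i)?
Yes. The quaternion 9 - 14i has j- and k-coefficients y = z = 0, so it lies in the complex subalgebra spanned by 1 and i.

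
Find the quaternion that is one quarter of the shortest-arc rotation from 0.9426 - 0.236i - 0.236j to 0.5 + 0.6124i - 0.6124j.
0.9253 - 0.0086i - 0.379j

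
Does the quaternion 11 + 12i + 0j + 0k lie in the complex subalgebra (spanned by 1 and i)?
Yes. The quaternion 11 + 12i has j- and k-coefficients y = z = 0, so it lies in the complex subalgebra spanned by 1 and i.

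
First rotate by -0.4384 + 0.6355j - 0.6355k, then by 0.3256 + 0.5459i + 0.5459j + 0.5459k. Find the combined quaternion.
-0.1427 - 0.9332i + 0.3145j - 0.0993k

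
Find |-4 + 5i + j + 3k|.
√51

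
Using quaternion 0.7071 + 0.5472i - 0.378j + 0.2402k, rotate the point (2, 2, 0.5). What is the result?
(-0.445, -0.054, 2.837)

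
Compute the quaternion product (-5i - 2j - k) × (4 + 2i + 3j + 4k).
20 - 25i + 10j - 15k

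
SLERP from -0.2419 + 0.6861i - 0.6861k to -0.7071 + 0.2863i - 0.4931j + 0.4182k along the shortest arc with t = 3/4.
-0.7261 + 0.5088i - 0.4448j + 0.1267k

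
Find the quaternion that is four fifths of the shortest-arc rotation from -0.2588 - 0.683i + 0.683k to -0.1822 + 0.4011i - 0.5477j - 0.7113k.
0.0942 - 0.4839i + 0.4549j + 0.7416k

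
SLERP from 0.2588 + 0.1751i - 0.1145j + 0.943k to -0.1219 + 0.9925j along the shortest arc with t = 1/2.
0.2516 + 0.1157i - 0.7315j + 0.6231k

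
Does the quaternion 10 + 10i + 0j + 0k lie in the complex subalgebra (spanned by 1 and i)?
Yes. The quaternion 10 + 10i has j- and k-coefficients y = z = 0, so it lies in the complex subalgebra spanned by 1 and i.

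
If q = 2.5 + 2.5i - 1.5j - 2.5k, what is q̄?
2.5 - 2.5i + 1.5j + 2.5k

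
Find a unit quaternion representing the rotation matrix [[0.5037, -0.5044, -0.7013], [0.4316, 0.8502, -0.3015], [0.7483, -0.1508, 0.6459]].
0.866 + 0.0435i - 0.4185j + 0.2702k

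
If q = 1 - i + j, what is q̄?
1 + i - j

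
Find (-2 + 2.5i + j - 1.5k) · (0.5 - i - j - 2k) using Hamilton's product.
-0.5 - 0.25i + 9j + 1.75k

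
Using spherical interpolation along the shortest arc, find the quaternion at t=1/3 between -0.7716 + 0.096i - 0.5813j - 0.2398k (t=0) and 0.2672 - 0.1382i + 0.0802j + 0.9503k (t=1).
-0.6794 + 0.1261i - 0.4639j - 0.5545k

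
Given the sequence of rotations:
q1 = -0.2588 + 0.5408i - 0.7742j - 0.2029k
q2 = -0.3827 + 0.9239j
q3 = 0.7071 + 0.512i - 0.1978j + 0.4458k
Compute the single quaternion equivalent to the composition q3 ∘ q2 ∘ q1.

q2 · q1 = 0.8143 - 0.3944i + 0.0572j - 0.422k
q3 · q2 · q1 = 0.9772 + 0.196i - 0.0804j + 0.0159k
0.9772 + 0.196i - 0.0804j + 0.0159k
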